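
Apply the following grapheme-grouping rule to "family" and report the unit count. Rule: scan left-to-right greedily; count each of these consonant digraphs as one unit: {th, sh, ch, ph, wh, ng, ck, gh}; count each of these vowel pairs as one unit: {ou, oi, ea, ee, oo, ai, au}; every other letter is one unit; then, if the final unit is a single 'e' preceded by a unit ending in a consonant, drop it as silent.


Word: "family" (6 letters)
Left-to-right scan:
  (1) 'f' (letter)
  (2) 'a' (letter)
  (3) 'm' (letter)
  (4) 'i' (letter)
  (5) 'l' (letter)
  (6) 'y' (letter)
Units from scan: 6
Sound units = 6 units


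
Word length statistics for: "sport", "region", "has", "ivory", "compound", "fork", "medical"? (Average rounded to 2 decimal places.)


Lengths: "sport"=5, "region"=6, "has"=3, "ivory"=5, "compound"=8, "fork"=4, "medical"=7
Sum = 38, Count = 7
Average = 38/7 = 5.43
= avg=5.43, min=3, max=8


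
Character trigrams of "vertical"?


Word: "vertical" (length 8)
Number of trigrams = 8 - 3 + 1 = 6
  Position 0: "ver"
  Position 1: "ert"
  Position 2: "rti"
  Position 3: "tic"
  Position 4: "ica"
  Position 5: "cal"
Trigrams = "ver", "ert", "rti", "tic", "ica", "cal"


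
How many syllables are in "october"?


Word: "october"
Syllable breakdown: oc · to · ber
Counting: 3 parts
= 3 syllables


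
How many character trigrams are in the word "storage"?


Word: "storage" (length 7)
Number of 3-grams = length - 3 + 1 = 7 - 3 + 1
= 5


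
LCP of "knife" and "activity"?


Word 1: "knife"
Word 2: "activity"
Comparing from start:
  Pos 0: 'k' != 'a' (stop)
LCP = "" (length 0)


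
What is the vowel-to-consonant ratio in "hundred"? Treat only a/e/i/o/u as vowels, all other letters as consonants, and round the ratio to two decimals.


Word: "hundred"
Vowels (a,e,i,o,u): 2
Consonants: 5
Ratio = 2/5
= 0.40


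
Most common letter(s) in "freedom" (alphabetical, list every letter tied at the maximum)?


Word: "freedom"
Letter counts:
  'd': 1
  'e': 2
  'f': 1
  'm': 1
  'o': 1
  'r': 1
Maximum count = 2
Most frequent = 'e' (2 times each)


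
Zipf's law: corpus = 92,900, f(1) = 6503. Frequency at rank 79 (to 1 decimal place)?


Zipf's law: f(r) = f(1) / r
f(1) = 6503
f(79) = 6503 / 79
= 82.3 occurrences


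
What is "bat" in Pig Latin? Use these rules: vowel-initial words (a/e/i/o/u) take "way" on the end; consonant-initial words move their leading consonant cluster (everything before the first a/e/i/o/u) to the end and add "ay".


Word: "bat"
Starts with consonant(s) → move to end, add 'ay'
Consonant cluster: "b"
Pig Latin = "atbay"


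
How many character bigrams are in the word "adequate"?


Word: "adequate" (length 8)
Number of 2-grams = length - 2 + 1 = 8 - 2 + 1
= 7


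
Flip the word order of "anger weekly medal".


Original: "anger weekly medal"
Words (1..n): anger | weekly | medal
Reversed (n..1): medal | weekly | anger
Result = "medal weekly anger"


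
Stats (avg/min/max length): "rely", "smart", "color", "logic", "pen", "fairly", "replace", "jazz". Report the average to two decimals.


Lengths: "rely"=4, "smart"=5, "color"=5, "logic"=5, "pen"=3, "fairly"=6, "replace"=7, "jazz"=4
Sum = 39, Count = 8
Average = 39/8 = 4.88
= avg=4.88, min=3, max=7


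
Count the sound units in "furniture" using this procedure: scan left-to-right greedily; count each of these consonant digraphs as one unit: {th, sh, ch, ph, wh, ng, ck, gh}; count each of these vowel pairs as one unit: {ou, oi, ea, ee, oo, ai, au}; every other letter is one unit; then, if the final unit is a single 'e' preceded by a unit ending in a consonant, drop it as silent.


Word: "furniture" (9 letters)
Left-to-right scan:
  (1) 'f' (letter)
  (2) 'u' (letter)
  (3) 'r' (letter)
  (4) 'n' (letter)
  (5) 'i' (letter)
  (6) 't' (letter)
  (7) 'u' (letter)
  (8) 'r' (letter)
  (9) 'e' (letter)
Units from scan: 9
Final unit is 'e' after a consonant -> drop as silent (-1)
Sound units = 8 units


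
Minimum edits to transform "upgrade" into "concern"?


Word 1: "upgrade" (length 7)
Word 2: "concern" (length 7)
One optimal edit sequence (insert/delete/substitute each cost 1):
  1. substitute 'u' -> 'c'  (+1)
  2. substitute 'p' -> 'o'  (+1)
  3. substitute 'g' -> 'n'  (+1)
  4. substitute 'r' -> 'c'  (+1)
  5. substitute 'a' -> 'e'  (+1)
  6. substitute 'd' -> 'r'  (+1)
  7. substitute 'e' -> 'n'  (+1)
Total edit operations: 7
Edit distance = 7


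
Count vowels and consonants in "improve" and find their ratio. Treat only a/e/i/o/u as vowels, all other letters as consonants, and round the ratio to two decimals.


Word: "improve"
Vowels (a,e,i,o,u): 3
Consonants: 4
Ratio = 3/4
= 0.75


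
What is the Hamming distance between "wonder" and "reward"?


Comparing character by character (same length = 6):
  Pos 0: 'w' vs 'r' !=
  Pos 1: 'o' vs 'e' !=
  Pos 2: 'n' vs 'w' !=
  Pos 3: 'd' vs 'a' !=
  Pos 4: 'e' vs 'r' !=
  Pos 5: 'r' vs 'd' !=
Hamming distance = 6


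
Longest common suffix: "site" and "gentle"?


Word 1: "site"
Word 2: "gentle"
Comparing from end:
  Pos -1: 'e' == 'e'
  Pos -2: 't' != 'l' (stop)
LCS = "e" (length 1)


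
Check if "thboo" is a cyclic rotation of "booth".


Word: "booth", Candidate: "thboo"
Method: check if candidate is substring of word+word
"boothbooth" contains "thboo"? Yes
Is rotation = Yes


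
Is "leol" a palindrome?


Word: "leol"
Reversed: "loel"
Forward == Backward? leol != loel
Palindrome = No


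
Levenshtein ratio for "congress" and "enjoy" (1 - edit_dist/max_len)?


Word 1: "congress" (length 8)
Word 2: "enjoy" (length 5)
One optimal edit sequence:
  1. delete 'c'  (+1)
  2. substitute 'o' -> 'e'  (+1)
  3. keep 'n'
  4. delete 'g'  (+1)
  5. delete 'r'  (+1)
  6. substitute 'e' -> 'j'  (+1)
  7. substitute 's' -> 'o'  (+1)
  8. substitute 's' -> 'y'  (+1)
Edit distance = 7
Max length = max(8, 5) = 8
Similarity = 1 - 7/8
= 0.1250


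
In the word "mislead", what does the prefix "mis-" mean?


Prefix: mis-
Example: mislead (mis- + lead)
Meaning = wrongly


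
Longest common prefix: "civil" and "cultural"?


Word 1: "civil"
Word 2: "cultural"
Comparing from start:
  Pos 0: 'c' == 'c'
  Pos 1: 'i' != 'u' (stop)
LCP = "c" (length 1)


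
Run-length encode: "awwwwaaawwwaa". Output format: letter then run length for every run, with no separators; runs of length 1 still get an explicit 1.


String: "awwwwaaawwwaa"
Scanning for consecutive runs:
  'a' x 1
  'w' x 4
  'a' x 3
  'w' x 3
  'a' x 2
RLE = "a1w4a3w3a2"


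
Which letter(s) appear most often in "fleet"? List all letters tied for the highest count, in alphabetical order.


Word: "fleet"
Letter counts:
  'e': 2
  'f': 1
  'l': 1
  't': 1
Maximum count = 2
Most frequent = 'e' (2 times each)


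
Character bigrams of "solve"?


Word: "solve" (length 5)
Number of bigrams = 5 - 2 + 1 = 4
  Position 0: "so"
  Position 1: "ol"
  Position 2: "lv"
  Position 3: "ve"
Bigrams = "so", "ol", "lv", "ve"


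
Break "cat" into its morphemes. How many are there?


Word: "cat"
Morphemes: cat
Each morpheme carries meaning
= 1 morpheme


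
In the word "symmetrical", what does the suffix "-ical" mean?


Suffix: -ical
Example: symmetrical = symmetry + -ical, with a spelling change
Meaning = relating to


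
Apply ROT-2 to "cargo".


Word: "cargo"
Shift: 2
Each letter → (letter + shift) mod 26:
  'c' (2) + 2 = 4 → 'e'
  'a' (0) + 2 = 2 → 'c'
  'r' (17) + 2 = 19 → 't'
  'g' (6) + 2 = 8 → 'i'
  'o' (14) + 2 = 16 → 'q'
Result = "ectiq"


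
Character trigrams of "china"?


Word: "china" (length 5)
Number of trigrams = 5 - 3 + 1 = 3
  Position 0: "chi"
  Position 1: "hin"
  Position 2: "ina"
Trigrams = "chi", "hin", "ina"


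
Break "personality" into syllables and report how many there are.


Word: "personality"
Syllable breakdown: per-son-al-i-ty
Counting: 5 parts
= 5 syllables


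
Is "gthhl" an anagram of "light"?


Word 1: "light" → sorted: ghilt
Word 2: "gthhl" → sorted: ghhlt
Same letters? ghilt != ghhlt
Anagram = No


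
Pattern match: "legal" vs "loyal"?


Pattern of "legal": [0, 1, 2, 3, 0]
Pattern of "loyal": [0, 1, 2, 3, 0]
Patterns match
Same pattern = Yes


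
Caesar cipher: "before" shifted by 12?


Word: "before"
Shift: 12
Each letter → (letter + shift) mod 26:
  'b' (1) + 12 = 13 → 'n'
  'e' (4) + 12 = 16 → 'q'
  'f' (5) + 12 = 17 → 'r'
  'o' (14) + 12 = 0 → 'a'
  'r' (17) + 12 = 3 → 'd'
  'e' (4) + 12 = 16 → 'q'
Result = "nqradq"


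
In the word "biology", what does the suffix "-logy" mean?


Suffix: -logy
Example: biology = bio- + -logy
Meaning = study of


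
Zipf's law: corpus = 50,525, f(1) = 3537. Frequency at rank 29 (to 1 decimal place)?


Zipf's law: f(r) = f(1) / r
f(1) = 3537
f(29) = 3537 / 29
= 122.0 occurrences


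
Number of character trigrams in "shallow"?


Word: "shallow" (length 7)
Number of 3-grams = length - 3 + 1 = 7 - 3 + 1
= 5


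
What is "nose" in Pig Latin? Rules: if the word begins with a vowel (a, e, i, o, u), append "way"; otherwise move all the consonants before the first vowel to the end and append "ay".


Word: "nose"
Starts with consonant(s) → move to end, add 'ay'
Consonant cluster: "n"
Pig Latin = "osenay"


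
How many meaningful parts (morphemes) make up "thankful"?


Word: "thankful"
Morphemes: thank / -ful
Each morpheme carries meaning
= 2 morphemes


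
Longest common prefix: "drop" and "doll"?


Word 1: "drop"
Word 2: "doll"
Comparing from start:
  Pos 0: 'd' == 'd'
  Pos 1: 'r' != 'o' (stop)
LCP = "d" (length 1)


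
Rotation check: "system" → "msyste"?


Word: "system", Candidate: "msyste"
Method: check if candidate is substring of word+word
"systemsystem" contains "msyste"? Yes
Is rotation = Yes


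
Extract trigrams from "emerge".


Word: "emerge" (length 6)
Number of trigrams = 6 - 3 + 1 = 4
  Position 0: "eme"
  Position 1: "mer"
  Position 2: "erg"
  Position 3: "rge"
Trigrams = "eme", "mer", "erg", "rge"


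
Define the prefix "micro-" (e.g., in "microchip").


Prefix: micro-
Example: microchip (micro- + chip)
Meaning = small


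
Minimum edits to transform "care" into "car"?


Word 1: "care" (length 4)
Word 2: "car" (length 3)
One optimal edit sequence (insert/delete/substitute each cost 1):
  1. keep 'c'
  2. keep 'a'
  3. keep 'r'
  4. delete 'e'  (+1)
Total edit operations: 1
Edit distance = 1


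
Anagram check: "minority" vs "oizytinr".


Word 1: "minority" → sorted: iimnorty
Word 2: "oizytinr" → sorted: iinortyz
Same letters? iimnorty != iinortyz
Anagram = No


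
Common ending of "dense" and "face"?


Word 1: "dense"
Word 2: "face"
Comparing from end:
  Pos -1: 'e' == 'e'
  Pos -2: 's' != 'c' (stop)
LCS = "e" (length 1)


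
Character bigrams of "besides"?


Word: "besides" (length 7)
Number of bigrams = 7 - 2 + 1 = 6
  Position 0: "be"
  Position 1: "es"
  Position 2: "si"
  Position 3: "id"
  Position 4: "de"
  Position 5: "es"
Bigrams = "be", "es", "si", "id", "de", "es"


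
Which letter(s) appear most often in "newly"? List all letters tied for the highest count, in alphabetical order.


Word: "newly"
Letter counts:
  'e': 1
  'l': 1
  'n': 1
  'w': 1
  'y': 1
Maximum count = 1
Most frequent = 'e', 'l', 'n', 'w', 'y' (1 time each)


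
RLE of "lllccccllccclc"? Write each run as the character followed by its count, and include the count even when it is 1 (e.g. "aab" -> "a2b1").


String: "lllccccllccclc"
Scanning for consecutive runs:
  'l' x 3
  'c' x 4
  'l' x 2
  'c' x 3
  'l' x 1
  'c' x 1
RLE = "l3c4l2c3l1c1"


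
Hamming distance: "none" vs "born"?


Comparing character by character (same length = 4):
  Pos 0: 'n' vs 'b' !=
  Pos 1: 'o' vs 'o' =
  Pos 2: 'n' vs 'r' !=
  Pos 3: 'e' vs 'n' !=
Hamming distance = 3


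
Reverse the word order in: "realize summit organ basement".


Original: "realize summit organ basement"
Words (1..n): realize | summit | organ | basement
Reversed (n..1): basement | organ | summit | realize
Result = "basement organ summit realize"


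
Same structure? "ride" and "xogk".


Pattern of "ride": [0, 1, 2, 3]
Pattern of "xogk": [0, 1, 2, 3]
Patterns match
Same pattern = Yes


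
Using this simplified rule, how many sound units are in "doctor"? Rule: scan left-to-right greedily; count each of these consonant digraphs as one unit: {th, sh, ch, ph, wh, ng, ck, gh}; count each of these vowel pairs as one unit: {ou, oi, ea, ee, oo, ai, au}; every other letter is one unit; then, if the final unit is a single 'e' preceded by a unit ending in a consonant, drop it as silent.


Word: "doctor" (6 letters)
Left-to-right scan:
  1. 'd' (letter)
  2. 'o' (letter)
  3. 'c' (letter)
  4. 't' (letter)
  5. 'o' (letter)
  6. 'r' (letter)
Units from scan: 6
Sound units = 6 units


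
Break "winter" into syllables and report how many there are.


Word: "winter"
Syllable breakdown: win-ter
Counting: 2 parts
= 2 syllables


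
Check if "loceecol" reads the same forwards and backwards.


Word: "loceecol"
Reversed: "loceecol"
Forward == Backward? loceecol == loceecol
Palindrome = Yes


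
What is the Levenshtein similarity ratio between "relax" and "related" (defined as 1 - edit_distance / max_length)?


Word 1: "relax" (length 5)
Word 2: "related" (length 7)
One optimal edit sequence:
  1. keep 'r'
  2. keep 'e'
  3. keep 'l'
  4. keep 'a'
  5. insert 't'  (+1)
  6. insert 'e'  (+1)
  7. substitute 'x' -> 'd'  (+1)
Edit distance = 3
Max length = max(5, 7) = 7
Similarity = 1 - 3/7
= 0.5714


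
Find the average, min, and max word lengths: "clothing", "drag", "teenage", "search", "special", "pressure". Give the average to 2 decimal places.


Lengths: "clothing"=8, "drag"=4, "teenage"=7, "search"=6, "special"=7, "pressure"=8
Sum = 40, Count = 6
Average = 40/6 = 6.67
= avg=6.67, min=4, max=8


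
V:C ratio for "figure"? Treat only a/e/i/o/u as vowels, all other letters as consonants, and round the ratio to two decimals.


Word: "figure"
Vowels (a,e,i,o,u): 3
Consonants: 3
Ratio = 3/3
= 1.00


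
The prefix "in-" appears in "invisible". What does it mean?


Prefix: in-
As in: invisible -> in- + visible
Meaning = not / into


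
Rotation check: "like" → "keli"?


Word: "like", Candidate: "keli"
Method: check if candidate is substring of word+word
"likelike" contains "keli"? Yes
Is rotation = Yes


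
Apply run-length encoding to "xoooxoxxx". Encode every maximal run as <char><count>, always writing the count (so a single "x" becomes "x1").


String: "xoooxoxxx"
Scanning for consecutive runs:
  'x' x 1
  'o' x 3
  'x' x 1
  'o' x 1
  'x' x 3
RLE = "x1o3x1o1x3"


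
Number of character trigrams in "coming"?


Word: "coming" (length 6)
Number of 3-grams = length - 3 + 1 = 6 - 3 + 1
= 4


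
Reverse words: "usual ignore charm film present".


Original: "usual ignore charm film present"
Words (1..n): usual | ignore | charm | film | present
Reversed (n..1): present | film | charm | ignore | usual
Result = "present film charm ignore usual"


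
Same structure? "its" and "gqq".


Pattern of "its": [0, 1, 2]
Pattern of "gqq": [0, 1, 1]
Patterns do not match
Same pattern = No


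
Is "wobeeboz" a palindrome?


Word: "wobeeboz"
Reversed: "zobeebow"
Forward == Backward? wobeeboz != zobeebow
Palindrome = No


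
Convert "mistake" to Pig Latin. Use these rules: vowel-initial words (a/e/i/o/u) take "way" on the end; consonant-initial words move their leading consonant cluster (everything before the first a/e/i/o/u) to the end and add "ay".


Word: "mistake"
Starts with consonant(s) → move to end, add 'ay'
Consonant cluster: "m"
Pig Latin = "istakemay"


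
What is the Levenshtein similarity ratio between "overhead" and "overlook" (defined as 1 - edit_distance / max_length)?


Word 1: "overhead" (length 8)
Word 2: "overlook" (length 8)
One optimal edit sequence:
  1. keep 'o'
  2. keep 'v'
  3. keep 'e'
  4. keep 'r'
  5. substitute 'h' -> 'l'  (+1)
  6. substitute 'e' -> 'o'  (+1)
  7. substitute 'a' -> 'o'  (+1)
  8. substitute 'd' -> 'k'  (+1)
Edit distance = 4
Max length = max(8, 8) = 8
Similarity = 1 - 4/8
= 0.5000


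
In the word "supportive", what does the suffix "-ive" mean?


Suffix: -ive
Example: supportive (support + -ive)
Meaning = tending to


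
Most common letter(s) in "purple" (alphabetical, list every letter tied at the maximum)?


Word: "purple"
Letter counts:
  'e': 1
  'l': 1
  'p': 2
  'r': 1
  'u': 1
Maximum count = 2
Most frequent = 'p' (2 times each)


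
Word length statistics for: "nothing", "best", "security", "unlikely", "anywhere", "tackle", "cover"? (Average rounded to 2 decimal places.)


Lengths: "nothing"=7, "best"=4, "security"=8, "unlikely"=8, "anywhere"=8, "tackle"=6, "cover"=5
Sum = 46, Count = 7
Average = 46/7 = 6.57
= avg=6.57, min=4, max=8


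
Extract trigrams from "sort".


Word: "sort" (length 4)
Number of trigrams = 4 - 3 + 1 = 2
  Position 0: "sor"
  Position 1: "ort"
Trigrams = "sor", "ort"


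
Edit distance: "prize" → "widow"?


Word 1: "prize" (length 5)
Word 2: "widow" (length 5)
One optimal edit sequence (insert/delete/substitute each cost 1):
  1. substitute 'p' -> 'w'  (+1)
  2. substitute 'r' -> 'i'  (+1)
  3. substitute 'i' -> 'd'  (+1)
  4. substitute 'z' -> 'o'  (+1)
  5. substitute 'e' -> 'w'  (+1)
Total edit operations: 5
Edit distance = 5


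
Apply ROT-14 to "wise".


Word: "wise"
Shift: 14
Each letter → (letter + shift) mod 26:
  'w' (22) + 14 = 10 → 'k'
  'i' (8) + 14 = 22 → 'w'
  's' (18) + 14 = 6 → 'g'
  'e' (4) + 14 = 18 → 's'
Result = "kwgs"


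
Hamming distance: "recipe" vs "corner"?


Comparing character by character (same length = 6):
  Pos 0: 'r' vs 'c' !=
  Pos 1: 'e' vs 'o' !=
  Pos 2: 'c' vs 'r' !=
  Pos 3: 'i' vs 'n' !=
  Pos 4: 'p' vs 'e' !=
  Pos 5: 'e' vs 'r' !=
Hamming distance = 6


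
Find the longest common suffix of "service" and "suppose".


Word 1: "service"
Word 2: "suppose"
Comparing from end:
  Pos -1: 'e' == 'e'
  Pos -2: 'c' != 's' (stop)
LCS = "e" (length 1)


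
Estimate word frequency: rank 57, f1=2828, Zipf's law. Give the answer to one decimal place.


Zipf's law: f(r) = f(1) / r
f(1) = 2828
f(57) = 2828 / 57
= 49.6 occurrences


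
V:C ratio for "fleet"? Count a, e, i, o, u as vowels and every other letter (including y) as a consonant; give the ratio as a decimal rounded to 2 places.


Word: "fleet"
Vowels (a,e,i,o,u): 2
Consonants: 3
Ratio = 2/3
= 0.67


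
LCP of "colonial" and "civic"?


Word 1: "colonial"
Word 2: "civic"
Comparing from start:
  Pos 0: 'c' == 'c'
  Pos 1: 'o' != 'i' (stop)
LCP = "c" (length 1)


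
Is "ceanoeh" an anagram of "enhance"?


Word 1: "enhance" → sorted: aceehnn
Word 2: "ceanoeh" → sorted: aceehno
Same letters? aceehnn != aceehno
Anagram = No


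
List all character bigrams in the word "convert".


Word: "convert" (length 7)
Number of bigrams = 7 - 2 + 1 = 6
  Position 0: "co"
  Position 1: "on"
  Position 2: "nv"
  Position 3: "ve"
  Position 4: "er"
  Position 5: "rt"
Bigrams = "co", "on", "nv", "ve", "er", "rt"


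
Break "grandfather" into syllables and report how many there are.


Word: "grandfather"
Syllable breakdown: grand · fa · ther
Counting: 3 parts
= 3 syllables


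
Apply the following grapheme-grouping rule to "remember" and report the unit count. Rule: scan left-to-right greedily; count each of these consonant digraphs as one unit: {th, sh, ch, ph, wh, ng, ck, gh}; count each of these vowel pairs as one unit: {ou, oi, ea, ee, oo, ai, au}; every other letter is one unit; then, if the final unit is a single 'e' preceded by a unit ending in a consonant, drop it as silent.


Word: "remember" (8 letters)
Left-to-right scan:
  (1) 'r' (letter)
  (2) 'e' (letter)
  (3) 'm' (letter)
  (4) 'e' (letter)
  (5) 'm' (letter)
  (6) 'b' (letter)
  (7) 'e' (letter)
  (8) 'r' (letter)
Units from scan: 8
Sound units = 8 units


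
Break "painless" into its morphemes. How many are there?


Word: "painless"
Morphemes: pain / -less
Each morpheme carries meaning
= 2 morphemes


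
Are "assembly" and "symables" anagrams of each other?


Word 1: "assembly" → sorted: abelmssy
Word 2: "symables" → sorted: abelmssy
Same letters? abelmssy == abelmssy
Anagram = Yes


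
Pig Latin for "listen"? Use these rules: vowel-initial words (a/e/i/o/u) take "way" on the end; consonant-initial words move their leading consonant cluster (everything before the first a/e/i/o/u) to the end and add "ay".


Word: "listen"
Starts with consonant(s) → move to end, add 'ay'
Consonant cluster: "l"
Pig Latin = "istenlay"


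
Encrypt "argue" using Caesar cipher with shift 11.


Word: "argue"
Shift: 11
Each letter → (letter + shift) mod 26:
  'a' (0) + 11 = 11 → 'l'
  'r' (17) + 11 = 2 → 'c'
  'g' (6) + 11 = 17 → 'r'
  'u' (20) + 11 = 5 → 'f'
  'e' (4) + 11 = 15 → 'p'
Result = "lcrfp"


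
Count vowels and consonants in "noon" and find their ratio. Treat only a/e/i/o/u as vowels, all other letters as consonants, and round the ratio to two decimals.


Word: "noon"
Vowels (a,e,i,o,u): 2
Consonants: 2
Ratio = 2/2
= 1.00


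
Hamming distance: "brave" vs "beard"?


Comparing character by character (same length = 5):
  Pos 0: 'b' vs 'b' =
  Pos 1: 'r' vs 'e' !=
  Pos 2: 'a' vs 'a' =
  Pos 3: 'v' vs 'r' !=
  Pos 4: 'e' vs 'd' !=
Hamming distance = 3


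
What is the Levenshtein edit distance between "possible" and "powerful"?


Word 1: "possible" (length 8)
Word 2: "powerful" (length 8)
One optimal edit sequence (insert/delete/substitute each cost 1):
  1. keep 'p'
  2. keep 'o'
  3. substitute 's' -> 'w'  (+1)
  4. substitute 's' -> 'e'  (+1)
  5. substitute 'i' -> 'r'  (+1)
  6. substitute 'b' -> 'f'  (+1)
  7. substitute 'l' -> 'u'  (+1)
  8. substitute 'e' -> 'l'  (+1)
Total edit operations: 6
Edit distance = 6


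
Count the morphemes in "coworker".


Word: "coworker"
Morphemes: co- / work / -er
Each morpheme carries meaning
= 3 morphemes


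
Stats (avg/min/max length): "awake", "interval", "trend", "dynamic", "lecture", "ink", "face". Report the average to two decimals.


Lengths: "awake"=5, "interval"=8, "trend"=5, "dynamic"=7, "lecture"=7, "ink"=3, "face"=4
Sum = 39, Count = 7
Average = 39/7 = 5.57
= avg=5.57, min=3, max=8


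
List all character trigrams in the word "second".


Word: "second" (length 6)
Number of trigrams = 6 - 3 + 1 = 4
  Position 0: "sec"
  Position 1: "eco"
  Position 2: "con"
  Position 3: "ond"
Trigrams = "sec", "eco", "con", "ond"


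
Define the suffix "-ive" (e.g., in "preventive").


Suffix: -ive
As in: preventive -> prevent + -ive
Meaning = tending to


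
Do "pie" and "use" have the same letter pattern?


Pattern of "pie": [0, 1, 2]
Pattern of "use": [0, 1, 2]
Patterns match
Same pattern = Yes


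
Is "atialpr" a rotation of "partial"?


Word: "partial", Candidate: "atialpr"
Method: check if candidate is substring of word+word
"partialpartial" contains "atialpr"? No
Is rotation = No


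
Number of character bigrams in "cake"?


Word: "cake" (length 4)
Number of 2-grams = length - 2 + 1 = 4 - 2 + 1
= 3


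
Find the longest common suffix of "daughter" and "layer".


Word 1: "daughter"
Word 2: "layer"
Comparing from end:
  Pos -1: 'r' == 'r'
  Pos -2: 'e' == 'e'
  Pos -3: 't' != 'y' (stop)
LCS = "er" (length 2)


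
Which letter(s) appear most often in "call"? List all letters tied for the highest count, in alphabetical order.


Word: "call"
Letter counts:
  'a': 1
  'c': 1
  'l': 2
Maximum count = 2
Most frequent = 'l' (2 times each)


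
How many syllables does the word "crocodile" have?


Word: "crocodile"
Syllable breakdown: croc-o-dile
Counting: 3 parts
= 3 syllables


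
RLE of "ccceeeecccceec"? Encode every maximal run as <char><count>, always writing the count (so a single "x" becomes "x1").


String: "ccceeeecccceec"
Scanning for consecutive runs:
  'c' x 3
  'e' x 4
  'c' x 4
  'e' x 2
  'c' x 1
RLE = "c3e4c4e2c1"


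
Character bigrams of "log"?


Word: "log" (length 3)
Number of bigrams = 3 - 2 + 1 = 2
  Position 0: "lo"
  Position 1: "og"
Bigrams = "lo", "og"


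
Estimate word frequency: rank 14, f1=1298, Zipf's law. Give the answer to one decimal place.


Zipf's law: f(r) = f(1) / r
f(1) = 1298
f(14) = 1298 / 14
= 92.7 occurrences


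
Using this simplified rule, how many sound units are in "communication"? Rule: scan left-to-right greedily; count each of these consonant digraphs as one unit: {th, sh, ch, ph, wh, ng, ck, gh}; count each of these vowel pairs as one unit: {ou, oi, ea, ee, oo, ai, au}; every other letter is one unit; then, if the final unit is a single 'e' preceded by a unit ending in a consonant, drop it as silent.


Word: "communication" (13 letters)
Left-to-right scan:
  1. 'c' (letter)
  2. 'o' (letter)
  3. 'm' (letter)
  4. 'm' (letter)
  5. 'u' (letter)
  6. 'n' (letter)
  7. 'i' (letter)
  8. 'c' (letter)
  9. 'a' (letter)
  10. 't' (letter)
  11. 'i' (letter)
  12. 'o' (letter)
  13. 'n' (letter)
Units from scan: 13
Sound units = 13 units


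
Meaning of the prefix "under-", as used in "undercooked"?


Prefix: under-
Example: undercooked (under- + cooked)
Meaning = insufficient


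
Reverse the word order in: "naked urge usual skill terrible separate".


Original: "naked urge usual skill terrible separate"
Words (1..n): naked | urge | usual | skill | terrible | separate
Reversed (n..1): separate | terrible | skill | usual | urge | naked
Result = "separate terrible skill usual urge naked"


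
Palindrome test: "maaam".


Word: "maaam"
Reversed: "maaam"
Forward == Backward? maaam == maaam
Palindrome = Yes


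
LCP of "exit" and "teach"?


Word 1: "exit"
Word 2: "teach"
Comparing from start:
  Pos 0: 'e' != 't' (stop)
LCP = "" (length 0)


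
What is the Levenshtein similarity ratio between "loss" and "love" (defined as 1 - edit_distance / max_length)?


Word 1: "loss" (length 4)
Word 2: "love" (length 4)
One optimal edit sequence:
  1. keep 'l'
  2. keep 'o'
  3. substitute 's' -> 'v'  (+1)
  4. substitute 's' -> 'e'  (+1)
Edit distance = 2
Max length = max(4, 4) = 4
Similarity = 1 - 2/4
= 0.5000


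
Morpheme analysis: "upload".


Word: "upload"
Morphemes: up- | load
Each morpheme carries meaning
= 2 morphemes


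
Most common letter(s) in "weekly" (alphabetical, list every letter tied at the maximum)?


Word: "weekly"
Letter counts:
  'e': 2
  'k': 1
  'l': 1
  'w': 1
  'y': 1
Maximum count = 2
Most frequent = 'e' (2 times each)


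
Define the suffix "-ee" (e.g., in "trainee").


Suffix: -ee
Example: trainee = train + -ee
Meaning = one who receives


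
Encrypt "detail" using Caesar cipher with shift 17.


Word: "detail"
Shift: 17
Each letter → (letter + shift) mod 26:
  'd' (3) + 17 = 20 → 'u'
  'e' (4) + 17 = 21 → 'v'
  't' (19) + 17 = 10 → 'k'
  'a' (0) + 17 = 17 → 'r'
  'i' (8) + 17 = 25 → 'z'
  'l' (11) + 17 = 2 → 'c'
Result = "uvkrzc"


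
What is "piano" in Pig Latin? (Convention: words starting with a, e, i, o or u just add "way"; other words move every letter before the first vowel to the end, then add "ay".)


Word: "piano"
Starts with consonant(s) → move to end, add 'ay'
Consonant cluster: "p"
Pig Latin = "ianopay"


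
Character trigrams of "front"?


Word: "front" (length 5)
Number of trigrams = 5 - 3 + 1 = 3
  Position 0: "fro"
  Position 1: "ron"
  Position 2: "ont"
Trigrams = "fro", "ron", "ont"


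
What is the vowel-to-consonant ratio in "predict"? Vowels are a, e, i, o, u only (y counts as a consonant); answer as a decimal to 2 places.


Word: "predict"
Vowels (a,e,i,o,u): 2
Consonants: 5
Ratio = 2/5
= 0.40


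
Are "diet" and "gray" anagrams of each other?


Word 1: "diet" → sorted: deit
Word 2: "gray" → sorted: agry
Same letters? deit != agry
Anagram = No


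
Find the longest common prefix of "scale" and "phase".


Word 1: "scale"
Word 2: "phase"
Comparing from start:
  Pos 0: 's' != 'p' (stop)
LCP = "" (length 0)


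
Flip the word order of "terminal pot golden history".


Original: "terminal pot golden history"
Words (1..n): terminal | pot | golden | history
Reversed (n..1): history | golden | pot | terminal
Result = "history golden pot terminal"


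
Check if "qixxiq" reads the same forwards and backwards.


Word: "qixxiq"
Reversed: "qixxiq"
Forward == Backward? qixxiq == qixxiq
Palindrome = Yes


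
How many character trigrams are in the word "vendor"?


Word: "vendor" (length 6)
Number of 3-grams = length - 3 + 1 = 6 - 3 + 1
= 4


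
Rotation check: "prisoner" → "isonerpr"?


Word: "prisoner", Candidate: "isonerpr"
Method: check if candidate is substring of word+word
"prisonerprisoner" contains "isonerpr"? Yes
Is rotation = Yes


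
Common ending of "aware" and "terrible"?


Word 1: "aware"
Word 2: "terrible"
Comparing from end:
  Pos -1: 'e' == 'e'
  Pos -2: 'r' != 'l' (stop)
LCS = "e" (length 1)


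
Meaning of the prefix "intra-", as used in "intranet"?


Prefix: intra-
Example: intranet = intra- + net
Meaning = within


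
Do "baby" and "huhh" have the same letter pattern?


Pattern of "baby": [0, 1, 0, 2]
Pattern of "huhh": [0, 1, 0, 0]
Patterns do not match
Same pattern = No


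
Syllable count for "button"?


Word: "button"
Syllable breakdown: but-ton
Counting: 2 parts
= 2 syllables


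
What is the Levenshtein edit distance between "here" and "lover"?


Word 1: "here" (length 4)
Word 2: "lover" (length 5)
One optimal edit sequence (insert/delete/substitute each cost 1):
  1. substitute 'h' -> 'l'  (+1)
  2. substitute 'e' -> 'o'  (+1)
  3. substitute 'r' -> 'v'  (+1)
  4. keep 'e'
  5. insert 'r'  (+1)
Total edit operations: 4
Edit distance = 4


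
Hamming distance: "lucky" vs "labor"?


Comparing character by character (same length = 5):
  Pos 0: 'l' vs 'l' =
  Pos 1: 'u' vs 'a' !=
  Pos 2: 'c' vs 'b' !=
  Pos 3: 'k' vs 'o' !=
  Pos 4: 'y' vs 'r' !=
Hamming distance = 4


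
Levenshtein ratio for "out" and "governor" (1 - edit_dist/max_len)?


Word 1: "out" (length 3)
Word 2: "governor" (length 8)
One optimal edit sequence:
  1. insert 'g'  (+1)
  2. keep 'o'
  3. insert 'v'  (+1)
  4. insert 'e'  (+1)
  5. insert 'r'  (+1)
  6. insert 'n'  (+1)
  7. substitute 'u' -> 'o'  (+1)
  8. substitute 't' -> 'r'  (+1)
Edit distance = 7
Max length = max(3, 8) = 8
Similarity = 1 - 7/8
= 0.1250


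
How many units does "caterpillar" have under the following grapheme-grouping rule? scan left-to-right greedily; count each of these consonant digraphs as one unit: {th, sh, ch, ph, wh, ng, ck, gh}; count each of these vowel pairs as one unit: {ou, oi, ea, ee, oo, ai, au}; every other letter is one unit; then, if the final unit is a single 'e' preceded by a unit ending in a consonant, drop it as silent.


Word: "caterpillar" (11 letters)
Left-to-right scan:
  (1) 'c' (letter)
  (2) 'a' (letter)
  (3) 't' (letter)
  (4) 'e' (letter)
  (5) 'r' (letter)
  (6) 'p' (letter)
  (7) 'i' (letter)
  (8) 'l' (letter)
  (9) 'l' (letter)
  (10) 'a' (letter)
  (11) 'r' (letter)
Units from scan: 11
Sound units = 11 units


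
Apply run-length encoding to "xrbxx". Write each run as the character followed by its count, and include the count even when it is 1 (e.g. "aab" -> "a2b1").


String: "xrbxx"
Scanning for consecutive runs:
  'x' x 1
  'r' x 1
  'b' x 1
  'x' x 2
RLE = "x1r1b1x2"


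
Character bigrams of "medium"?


Word: "medium" (length 6)
Number of bigrams = 6 - 2 + 1 = 5
  Position 0: "me"
  Position 1: "ed"
  Position 2: "di"
  Position 3: "iu"
  Position 4: "um"
Bigrams = "me", "ed", "di", "iu", "um"


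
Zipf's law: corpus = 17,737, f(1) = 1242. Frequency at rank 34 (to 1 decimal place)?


Zipf's law: f(r) = f(1) / r
f(1) = 1242
f(34) = 1242 / 34
= 36.5 occurrences


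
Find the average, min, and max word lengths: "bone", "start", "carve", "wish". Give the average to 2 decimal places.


Lengths: "bone"=4, "start"=5, "carve"=5, "wish"=4
Sum = 18, Count = 4
Average = 18/4 = 4.50
= avg=4.50, min=4, max=5


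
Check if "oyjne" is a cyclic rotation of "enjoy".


Word: "enjoy", Candidate: "oyjne"
Method: check if candidate is substring of word+word
"enjoyenjoy" contains "oyjne"? No
Is rotation = No


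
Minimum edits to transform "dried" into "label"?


Word 1: "dried" (length 5)
Word 2: "label" (length 5)
One optimal edit sequence (insert/delete/substitute each cost 1):
  1. substitute 'd' -> 'l'  (+1)
  2. substitute 'r' -> 'a'  (+1)
  3. substitute 'i' -> 'b'  (+1)
  4. keep 'e'
  5. substitute 'd' -> 'l'  (+1)
Total edit operations: 4
Edit distance = 4


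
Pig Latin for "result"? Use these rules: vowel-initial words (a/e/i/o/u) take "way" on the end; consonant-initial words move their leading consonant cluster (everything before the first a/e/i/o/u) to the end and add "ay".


Word: "result"
Starts with consonant(s) → move to end, add 'ay'
Consonant cluster: "r"
Pig Latin = "esultray"


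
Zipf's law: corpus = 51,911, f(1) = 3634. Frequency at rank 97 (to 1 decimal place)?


Zipf's law: f(r) = f(1) / r
f(1) = 3634
f(97) = 3634 / 97
= 37.5 occurrences


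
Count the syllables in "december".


Word: "december"
Syllable breakdown: de / cem / ber
Counting: 3 parts
= 3 syllables


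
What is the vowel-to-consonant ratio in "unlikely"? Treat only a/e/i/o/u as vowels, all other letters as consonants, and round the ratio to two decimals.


Word: "unlikely"
Vowels (a,e,i,o,u): 3
Consonants: 5
Ratio = 3/5
= 0.60


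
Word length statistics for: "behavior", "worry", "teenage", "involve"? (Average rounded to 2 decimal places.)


Lengths: "behavior"=8, "worry"=5, "teenage"=7, "involve"=7
Sum = 27, Count = 4
Average = 27/4 = 6.75
= avg=6.75, min=5, max=8


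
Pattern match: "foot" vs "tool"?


Pattern of "foot": [0, 1, 1, 2]
Pattern of "tool": [0, 1, 1, 2]
Patterns match
Same pattern = Yes


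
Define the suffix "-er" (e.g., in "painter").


Suffix: -er
Example: painter = paint + -er
Meaning = one who / more


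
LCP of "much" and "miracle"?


Word 1: "much"
Word 2: "miracle"
Comparing from start:
  Pos 0: 'm' == 'm'
  Pos 1: 'u' != 'i' (stop)
LCP = "m" (length 1)


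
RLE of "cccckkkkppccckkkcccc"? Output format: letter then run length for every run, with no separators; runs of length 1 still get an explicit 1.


String: "cccckkkkppccckkkcccc"
Scanning for consecutive runs:
  'c' x 4
  'k' x 4
  'p' x 2
  'c' x 3
  'k' x 3
  'c' x 4
RLE = "c4k4p2c3k3c4"


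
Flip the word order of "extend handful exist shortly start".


Original: "extend handful exist shortly start"
Words (1..n): extend | handful | exist | shortly | start
Reversed (n..1): start | shortly | exist | handful | extend
Result = "start shortly exist handful extend"


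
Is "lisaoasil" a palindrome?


Word: "lisaoasil"
Reversed: "lisaoasil"
Forward == Backward? lisaoasil == lisaoasil
Palindrome = Yes


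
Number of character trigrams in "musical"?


Word: "musical" (length 7)
Number of 3-grams = length - 3 + 1 = 7 - 3 + 1
= 5


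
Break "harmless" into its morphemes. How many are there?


Word: "harmless"
Morphemes: harm / -less
Each morpheme carries meaning
= 2 morphemes


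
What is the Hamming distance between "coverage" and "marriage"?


Comparing character by character (same length = 8):
  Pos 0: 'c' vs 'm' !=
  Pos 1: 'o' vs 'a' !=
  Pos 2: 'v' vs 'r' !=
  Pos 3: 'e' vs 'r' !=
  Pos 4: 'r' vs 'i' !=
  Pos 5: 'a' vs 'a' =
  Pos 6: 'g' vs 'g' =
  Pos 7: 'e' vs 'e' =
Hamming distance = 5


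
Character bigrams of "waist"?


Word: "waist" (length 5)
Number of bigrams = 5 - 2 + 1 = 4
  Position 0: "wa"
  Position 1: "ai"
  Position 2: "is"
  Position 3: "st"
Bigrams = "wa", "ai", "is", "st"


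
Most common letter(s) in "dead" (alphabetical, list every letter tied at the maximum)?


Word: "dead"
Letter counts:
  'a': 1
  'd': 2
  'e': 1
Maximum count = 2
Most frequent = 'd' (2 times each)


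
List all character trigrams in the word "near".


Word: "near" (length 4)
Number of trigrams = 4 - 3 + 1 = 2
  Position 0: "nea"
  Position 1: "ear"
Trigrams = "nea", "ear"


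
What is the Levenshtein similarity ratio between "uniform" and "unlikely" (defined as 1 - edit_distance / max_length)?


Word 1: "uniform" (length 7)
Word 2: "unlikely" (length 8)
One optimal edit sequence:
  1. keep 'u'
  2. keep 'n'
  3. insert 'l'  (+1)
  4. keep 'i'
  5. substitute 'f' -> 'k'  (+1)
  6. substitute 'o' -> 'e'  (+1)
  7. substitute 'r' -> 'l'  (+1)
  8. substitute 'm' -> 'y'  (+1)
Edit distance = 5
Max length = max(7, 8) = 8
Similarity = 1 - 5/8
= 0.3750


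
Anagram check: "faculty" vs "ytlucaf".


Word 1: "faculty" → sorted: acfltuy
Word 2: "ytlucaf" → sorted: acfltuy
Same letters? acfltuy == acfltuy
Anagram = Yes


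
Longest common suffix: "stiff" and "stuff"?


Word 1: "stiff"
Word 2: "stuff"
Comparing from end:
  Pos -1: 'f' == 'f'
  Pos -2: 'f' == 'f'
  Pos -3: 'i' != 'u' (stop)
LCS = "ff" (length 2)


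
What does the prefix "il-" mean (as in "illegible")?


Prefix: il-
As in: illegible -> il- + legible
Meaning = not


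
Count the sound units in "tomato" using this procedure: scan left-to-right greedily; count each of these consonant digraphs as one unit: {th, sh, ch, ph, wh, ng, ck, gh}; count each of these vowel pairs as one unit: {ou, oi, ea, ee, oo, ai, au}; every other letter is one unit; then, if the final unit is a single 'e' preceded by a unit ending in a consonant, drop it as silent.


Word: "tomato" (6 letters)
Left-to-right scan:
  1. 't' (letter)
  2. 'o' (letter)
  3. 'm' (letter)
  4. 'a' (letter)
  5. 't' (letter)
  6. 'o' (letter)
Units from scan: 6
Sound units = 6 units


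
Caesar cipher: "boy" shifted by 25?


Word: "boy"
Shift: 25
Each letter → (letter + shift) mod 26:
  'b' (1) + 25 = 0 → 'a'
  'o' (14) + 25 = 13 → 'n'
  'y' (24) + 25 = 23 → 'x'
Result = "anx"


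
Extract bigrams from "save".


Word: "save" (length 4)
Number of bigrams = 4 - 2 + 1 = 3
  Position 0: "sa"
  Position 1: "av"
  Position 2: "ve"
Bigrams = "sa", "av", "ve"


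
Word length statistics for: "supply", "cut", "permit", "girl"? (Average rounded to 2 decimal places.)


Lengths: "supply"=6, "cut"=3, "permit"=6, "girl"=4
Sum = 19, Count = 4
Average = 19/4 = 4.75
= avg=4.75, min=3, max=6


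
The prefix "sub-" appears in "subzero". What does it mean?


Prefix: sub-
Example: subzero = sub- + zero
Meaning = under / below


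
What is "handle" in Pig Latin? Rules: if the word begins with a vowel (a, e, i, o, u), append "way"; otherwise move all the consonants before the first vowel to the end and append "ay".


Word: "handle"
Starts with consonant(s) → move to end, add 'ay'
Consonant cluster: "h"
Pig Latin = "andlehay"


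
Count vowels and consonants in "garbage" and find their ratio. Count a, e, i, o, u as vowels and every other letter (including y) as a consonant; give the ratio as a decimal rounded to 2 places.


Word: "garbage"
Vowels (a,e,i,o,u): 3
Consonants: 4
Ratio = 3/4
= 0.75


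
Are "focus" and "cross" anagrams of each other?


Word 1: "focus" → sorted: cfosu
Word 2: "cross" → sorted: corss
Same letters? cfosu != corss
Anagram = No


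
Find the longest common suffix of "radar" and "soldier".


Word 1: "radar"
Word 2: "soldier"
Comparing from end:
  Pos -1: 'r' == 'r'
  Pos -2: 'a' != 'e' (stop)
LCS = "r" (length 1)


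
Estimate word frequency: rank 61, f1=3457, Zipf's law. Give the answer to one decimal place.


Zipf's law: f(r) = f(1) / r
f(1) = 3457
f(61) = 3457 / 61
= 56.7 occurrences
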